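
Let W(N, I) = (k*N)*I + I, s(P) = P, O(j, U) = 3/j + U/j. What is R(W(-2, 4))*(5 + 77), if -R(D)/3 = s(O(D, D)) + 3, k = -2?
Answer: -10209/10 ≈ -1020.9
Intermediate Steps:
W(N, I) = I - 2*I*N (W(N, I) = (-2*N)*I + I = -2*I*N + I = I - 2*I*N)
R(D) = -9 - 3*(3 + D)/D (R(D) = -3*((3 + D)/D + 3) = -3*(3 + (3 + D)/D) = -9 - 3*(3 + D)/D)
R(W(-2, 4))*(5 + 77) = (-12 - 9*1/(4*(1 - 2*(-2))))*(5 + 77) = (-12 - 9*1/(4*(1 + 4)))*82 = (-12 - 9/(4*5))*82 = (-12 - 9/20)*82 = -249/20*82 = -10209/10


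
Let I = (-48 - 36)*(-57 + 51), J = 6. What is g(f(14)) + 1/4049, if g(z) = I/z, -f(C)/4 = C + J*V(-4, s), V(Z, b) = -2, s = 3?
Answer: -255086/4049 ≈ -63.000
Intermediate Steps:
I = 504 (I = -84*(-6) = 504)
f(C) = 48 - 4*C (f(C) = -4*(C + 6*(-2)) = -4*(C - 12) = -4*(-12 + C) = 48 - 4*C)
g(z) = 504/z
g(f(14)) + 1/4049 = 504/(48 - 4*14) + 1/4049 = 504/(48 - 56) + 1/4049 = 504/(-8) + 1/4049 = 504*(-⅛) + 1/4049 = -63 + 1/4049 = -255086/4049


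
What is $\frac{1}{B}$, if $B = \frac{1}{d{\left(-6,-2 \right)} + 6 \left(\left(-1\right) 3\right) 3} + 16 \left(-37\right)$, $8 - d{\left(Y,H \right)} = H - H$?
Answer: $- \frac{46}{27233} \approx -0.0016891$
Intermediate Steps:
$d{\left(Y,H \right)} = 8$ ($d{\left(Y,H \right)} = 8 - \left(H - H\right) = 8 - 0 = 8 + 0 = 8$)
$B = - \frac{27233}{46}$ ($B = \frac{1}{8 + 6 \left(\left(-1\right) 3\right) 3} + 16 \left(-37\right) = \frac{1}{8 + 6 \left(-3\right) 3} - 592 = \frac{1}{8 - 54} - 592 = \frac{1}{-46} - 592 = - \frac{1}{46} - 592 = - \frac{27233}{46} \approx -592.02$)
$\frac{1}{B} = \frac{1}{- \frac{27233}{46}} = - \frac{46}{27233}$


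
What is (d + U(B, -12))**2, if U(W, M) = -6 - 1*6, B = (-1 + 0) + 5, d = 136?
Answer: 15376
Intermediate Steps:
B = 4 (B = -1 + 5 = 4)
U(W, M) = -12 (U(W, M) = -6 - 6 = -12)
(d + U(B, -12))**2 = (136 - 12)**2 = 124**2 = 15376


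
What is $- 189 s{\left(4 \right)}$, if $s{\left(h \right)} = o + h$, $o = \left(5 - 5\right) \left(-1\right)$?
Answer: $-756$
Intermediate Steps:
$o = 0$ ($o = 0 \left(-1\right) = 0$)
$s{\left(h \right)} = h$ ($s{\left(h \right)} = 0 + h = h$)
$- 189 s{\left(4 \right)} = \left(-189\right) 4 = -756$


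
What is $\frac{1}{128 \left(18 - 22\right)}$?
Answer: $- \frac{1}{512} \approx -0.0019531$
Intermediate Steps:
$\frac{1}{128 \left(18 - 22\right)} = \frac{1}{128 \left(-4\right)} = \frac{1}{-512} = - \frac{1}{512}$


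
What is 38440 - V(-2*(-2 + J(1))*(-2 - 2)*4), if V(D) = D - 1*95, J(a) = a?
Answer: 38567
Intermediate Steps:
V(D) = -95 + D (V(D) = D - 95 = -95 + D)
38440 - V(-2*(-2 + J(1))*(-2 - 2)*4) = 38440 - (-95 - 2*(-2 + 1)*(-2 - 2)*4) = 38440 - (-95 - (-2)*(-4)*4) = 38440 - (-95 - 2*4*4) = 38440 - (-95 - 8*4) = 38440 - (-95 - 32) = 38440 - 1*(-127) = 38440 + 127 = 38567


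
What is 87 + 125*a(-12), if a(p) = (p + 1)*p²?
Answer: -197913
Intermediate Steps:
a(p) = p²*(1 + p) (a(p) = (1 + p)*p² = p²*(1 + p))
87 + 125*a(-12) = 87 + 125*((-12)²*(1 - 12)) = 87 + 125*(144*(-11)) = 87 + 125*(-1584) = 87 - 198000 = -197913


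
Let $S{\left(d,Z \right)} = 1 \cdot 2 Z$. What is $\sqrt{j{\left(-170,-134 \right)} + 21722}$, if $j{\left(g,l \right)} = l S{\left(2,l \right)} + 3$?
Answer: $\sqrt{57637} \approx 240.08$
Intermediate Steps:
$S{\left(d,Z \right)} = 2 Z$
$j{\left(g,l \right)} = 3 + 2 l^{2}$ ($j{\left(g,l \right)} = l 2 l + 3 = 2 l^{2} + 3 = 3 + 2 l^{2}$)
$\sqrt{j{\left(-170,-134 \right)} + 21722} = \sqrt{\left(3 + 2 \left(-134\right)^{2}\right) + 21722} = \sqrt{\left(3 + 2 \cdot 17956\right) + 21722} = \sqrt{\left(3 + 35912\right) + 21722} = \sqrt{35915 + 21722} = \sqrt{57637}$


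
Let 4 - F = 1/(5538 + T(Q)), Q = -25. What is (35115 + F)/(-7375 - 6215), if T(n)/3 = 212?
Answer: -43364941/16780932 ≈ -2.5842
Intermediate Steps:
T(n) = 636 (T(n) = 3*212 = 636)
F = 24695/6174 (F = 4 - 1/(5538 + 636) = 4 - 1/6174 = 24695/6174 ≈ 3.9998)
(35115 + F)/(-7375 - 6215) = (35115 + 24695/6174)/(-7375 - 6215) = (216824705/6174)/(-13590) = (216824705/6174)*(-1/13590) = -43364941/16780932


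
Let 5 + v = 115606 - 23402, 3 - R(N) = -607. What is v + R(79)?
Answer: 92809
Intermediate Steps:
R(N) = 610 (R(N) = 3 - 1*(-607) = 3 + 607 = 610)
v = 92199 (v = -5 + (115606 - 23402) = -5 + 92204 = 92199)
v + R(79) = 92199 + 610 = 92809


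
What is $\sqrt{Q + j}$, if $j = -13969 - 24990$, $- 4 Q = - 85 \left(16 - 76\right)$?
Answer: $i \sqrt{40234} \approx 200.58 i$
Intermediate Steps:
$Q = -1275$ ($Q = - \frac{\left(-85\right) \left(16 - 76\right)}{4} = - \frac{\left(-85\right) \left(-60\right)}{4} = \left(- \frac{1}{4}\right) 5100 = -1275$)
$j = -38959$ ($j = -13969 - 24990 = -38959$)
$\sqrt{Q + j} = \sqrt{-1275 - 38959} = \sqrt{-40234} = i \sqrt{40234}$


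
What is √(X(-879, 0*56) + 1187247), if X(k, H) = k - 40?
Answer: 2*√296582 ≈ 1089.2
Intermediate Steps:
X(k, H) = -40 + k
√(X(-879, 0*56) + 1187247) = √((-40 - 879) + 1187247) = √(-919 + 1187247) = √1186328 = 2*√296582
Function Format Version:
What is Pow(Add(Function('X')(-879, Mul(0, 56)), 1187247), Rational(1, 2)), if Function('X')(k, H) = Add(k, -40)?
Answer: Mul(2, Pow(296582, Rational(1, 2))) ≈ 1089.2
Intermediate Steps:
Function('X')(k, H) = Add(-40, k)
Pow(Add(Function('X')(-879, Mul(0, 56)), 1187247), Rational(1, 2)) = Pow(Add(Add(-40, -879), 1187247), Rational(1, 2)) = Pow(Add(-919, 1187247), Rational(1, 2)) = Pow(1186328, Rational(1, 2)) = Mul(2, Pow(296582, Rational(1, 2)))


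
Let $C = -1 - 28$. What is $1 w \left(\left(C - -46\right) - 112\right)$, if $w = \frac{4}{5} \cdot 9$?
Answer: $-684$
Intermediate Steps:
$C = -29$ ($C = -1 - 28 = -29$)
$w = \frac{36}{5}$ ($w = 4 \cdot \frac{1}{5} \cdot 9 = \frac{4}{5} \cdot 9 = \frac{36}{5} \approx 7.2$)
$1 w \left(\left(C - -46\right) - 112\right) = 1 \cdot \frac{36}{5} \left(\left(-29 - -46\right) - 112\right) = \frac{36 \left(\left(-29 + 46\right) - 112\right)}{5} = \frac{36 \left(17 - 112\right)}{5} = \frac{36}{5} \left(-95\right) = -684$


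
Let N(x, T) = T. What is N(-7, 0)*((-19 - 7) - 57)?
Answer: 0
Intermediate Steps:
N(-7, 0)*((-19 - 7) - 57) = 0*((-19 - 7) - 57) = 0*(-26 - 57) = 0*(-83) = 0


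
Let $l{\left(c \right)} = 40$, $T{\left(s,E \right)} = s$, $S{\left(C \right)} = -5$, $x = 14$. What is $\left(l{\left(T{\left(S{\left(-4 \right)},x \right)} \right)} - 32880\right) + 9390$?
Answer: $-23450$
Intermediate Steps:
$\left(l{\left(T{\left(S{\left(-4 \right)},x \right)} \right)} - 32880\right) + 9390 = \left(40 - 32880\right) + 9390 = -32840 + 9390 = -23450$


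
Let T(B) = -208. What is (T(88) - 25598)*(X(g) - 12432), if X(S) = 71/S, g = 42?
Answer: 2245435973/7 ≈ 3.2078e+8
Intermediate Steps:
(T(88) - 25598)*(X(g) - 12432) = (-208 - 25598)*(71/42 - 12432) = -25806*(71*(1/42) - 12432) = -25806*(71/42 - 12432) = -25806*(-522073/42) = 2245435973/7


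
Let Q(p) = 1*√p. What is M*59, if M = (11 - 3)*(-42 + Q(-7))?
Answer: -19824 + 472*I*√7 ≈ -19824.0 + 1248.8*I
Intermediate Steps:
Q(p) = √p
M = -336 + 8*I*√7 (M = (11 - 3)*(-42 + √(-7)) = 8*(-42 + I*√7) = -336 + 8*I*√7 ≈ -336.0 + 21.166*I)
M*59 = (-336 + 8*I*√7)*59 = -19824 + 472*I*√7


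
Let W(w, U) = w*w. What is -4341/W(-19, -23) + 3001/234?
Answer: 67567/84474 ≈ 0.79986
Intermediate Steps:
W(w, U) = w²
-4341/W(-19, -23) + 3001/234 = -4341/((-19)²) + 3001/234 = -4341/361 + 3001*(1/234) = -4341*1/361 + 3001/234 = -4341/361 + 3001/234 = 67567/84474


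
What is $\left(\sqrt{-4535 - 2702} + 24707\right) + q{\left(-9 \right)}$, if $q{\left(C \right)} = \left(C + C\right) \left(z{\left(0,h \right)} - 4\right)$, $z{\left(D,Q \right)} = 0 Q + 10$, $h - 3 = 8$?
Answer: $24599 + i \sqrt{7237} \approx 24599.0 + 85.071 i$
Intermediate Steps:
$h = 11$ ($h = 3 + 8 = 11$)
$z{\left(D,Q \right)} = 10$ ($z{\left(D,Q \right)} = 0 + 10 = 10$)
$q{\left(C \right)} = 12 C$ ($q{\left(C \right)} = \left(C + C\right) \left(10 - 4\right) = 2 C 6 = 12 C$)
$\left(\sqrt{-4535 - 2702} + 24707\right) + q{\left(-9 \right)} = \left(\sqrt{-4535 - 2702} + 24707\right) + 12 \left(-9\right) = \left(\sqrt{-7237} + 24707\right) - 108 = \left(i \sqrt{7237} + 24707\right) - 108 = \left(24707 + i \sqrt{7237}\right) - 108 = 24599 + i \sqrt{7237}$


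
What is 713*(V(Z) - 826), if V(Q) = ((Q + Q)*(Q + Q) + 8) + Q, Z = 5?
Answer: -508369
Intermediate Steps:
V(Q) = 8 + Q + 4*Q² (V(Q) = ((2*Q)*(2*Q) + 8) + Q = (4*Q² + 8) + Q = (8 + 4*Q²) + Q = 8 + Q + 4*Q²)
713*(V(Z) - 826) = 713*((8 + 5 + 4*5²) - 826) = 713*((8 + 5 + 4*25) - 826) = 713*((8 + 5 + 100) - 826) = 713*(113 - 826) = 713*(-713) = -508369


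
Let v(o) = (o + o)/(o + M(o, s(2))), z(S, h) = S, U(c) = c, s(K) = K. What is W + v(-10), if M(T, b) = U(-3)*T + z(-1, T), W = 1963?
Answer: 37277/19 ≈ 1961.9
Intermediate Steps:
M(T, b) = -1 - 3*T (M(T, b) = -3*T - 1 = -1 - 3*T)
v(o) = 2*o/(-1 - 2*o) (v(o) = (o + o)/(o + (-1 - 3*o)) = (2*o)/(-1 - 2*o) = 2*o/(-1 - 2*o))
W + v(-10) = 1963 + 2*(-10)/(-1 - 2*(-10)) = 1963 + 2*(-10)/(-1 + 20) = 1963 + 2*(-10)/19 = 1963 + 2*(-10)*(1/19) = 1963 - 20/19 = 37277/19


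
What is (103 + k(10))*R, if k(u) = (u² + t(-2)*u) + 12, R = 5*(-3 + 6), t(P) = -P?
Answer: 3525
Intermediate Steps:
R = 15 (R = 5*3 = 15)
k(u) = 12 + u² + 2*u (k(u) = (u² + (-1*(-2))*u) + 12 = (u² + 2*u) + 12 = 12 + u² + 2*u)
(103 + k(10))*R = (103 + (12 + 10² + 2*10))*15 = (103 + (12 + 100 + 20))*15 = (103 + 132)*15 = 235*15 = 3525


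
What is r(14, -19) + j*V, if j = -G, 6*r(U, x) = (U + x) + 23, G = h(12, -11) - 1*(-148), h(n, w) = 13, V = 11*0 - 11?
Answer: 1774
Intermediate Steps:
V = -11 (V = 0 - 11 = -11)
G = 161 (G = 13 - 1*(-148) = 13 + 148 = 161)
r(U, x) = 23/6 + U/6 + x/6 (r(U, x) = ((U + x) + 23)/6 = (23 + U + x)/6 = 23/6 + U/6 + x/6)
j = -161 (j = -1*161 = -161)
r(14, -19) + j*V = (23/6 + (⅙)*14 + (⅙)*(-19)) - 161*(-11) = (23/6 + 7/3 - 19/6) + 1771 = 3 + 1771 = 1774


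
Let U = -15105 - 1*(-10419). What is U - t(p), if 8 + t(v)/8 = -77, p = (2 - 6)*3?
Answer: -4006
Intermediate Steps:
U = -4686 (U = -15105 + 10419 = -4686)
p = -12 (p = -4*3 = -12)
t(v) = -680 (t(v) = -64 + 8*(-77) = -64 - 616 = -680)
U - t(p) = -4686 - 1*(-680) = -4686 + 680 = -4006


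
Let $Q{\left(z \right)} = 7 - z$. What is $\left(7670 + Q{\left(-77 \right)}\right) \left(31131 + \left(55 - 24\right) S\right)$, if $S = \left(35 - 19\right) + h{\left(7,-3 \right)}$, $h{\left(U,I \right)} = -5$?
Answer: $244033888$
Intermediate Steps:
$S = 11$ ($S = \left(35 - 19\right) - 5 = 16 - 5 = 11$)
$\left(7670 + Q{\left(-77 \right)}\right) \left(31131 + \left(55 - 24\right) S\right) = \left(7670 + \left(7 - -77\right)\right) \left(31131 + \left(55 - 24\right) 11\right) = \left(7670 + \left(7 + 77\right)\right) \left(31131 + 31 \cdot 11\right) = \left(7670 + 84\right) \left(31131 + 341\right) = 7754 \cdot 31472 = 244033888$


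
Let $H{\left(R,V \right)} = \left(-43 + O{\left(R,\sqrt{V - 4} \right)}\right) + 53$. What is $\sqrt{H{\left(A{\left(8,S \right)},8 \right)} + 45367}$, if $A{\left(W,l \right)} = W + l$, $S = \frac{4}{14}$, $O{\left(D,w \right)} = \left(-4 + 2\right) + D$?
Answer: $\frac{\sqrt{2223781}}{7} \approx 213.03$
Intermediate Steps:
$O{\left(D,w \right)} = -2 + D$
$S = \frac{2}{7}$ ($S = 4 \cdot \frac{1}{14} = \frac{2}{7} \approx 0.28571$)
$H{\left(R,V \right)} = 8 + R$ ($H{\left(R,V \right)} = \left(-43 + \left(-2 + R\right)\right) + 53 = \left(-45 + R\right) + 53 = 8 + R$)
$\sqrt{H{\left(A{\left(8,S \right)},8 \right)} + 45367} = \sqrt{\left(8 + \left(8 + \frac{2}{7}\right)\right) + 45367} = \sqrt{\left(8 + \frac{58}{7}\right) + 45367} = \sqrt{\frac{114}{7} + 45367} = \sqrt{\frac{317683}{7}} = \frac{\sqrt{2223781}}{7}$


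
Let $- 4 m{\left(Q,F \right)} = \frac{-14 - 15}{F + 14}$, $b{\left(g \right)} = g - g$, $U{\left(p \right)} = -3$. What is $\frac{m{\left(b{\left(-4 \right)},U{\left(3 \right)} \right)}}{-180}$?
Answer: $- \frac{29}{7920} \approx -0.0036616$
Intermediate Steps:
$b{\left(g \right)} = 0$
$m{\left(Q,F \right)} = \frac{29}{4 \left(14 + F\right)}$ ($m{\left(Q,F \right)} = - \frac{\left(-14 - 15\right) \frac{1}{F + 14}}{4} = - \frac{\left(-29\right) \frac{1}{14 + F}}{4} = \frac{29}{4 \left(14 + F\right)}$)
$\frac{m{\left(b{\left(-4 \right)},U{\left(3 \right)} \right)}}{-180} = \frac{\frac{29}{4} \frac{1}{14 - 3}}{-180} = \frac{29}{4 \cdot 11} \left(- \frac{1}{180}\right) = \frac{29}{4} \cdot \frac{1}{11} \left(- \frac{1}{180}\right) = \frac{29}{44} \left(- \frac{1}{180}\right) = - \frac{29}{7920}$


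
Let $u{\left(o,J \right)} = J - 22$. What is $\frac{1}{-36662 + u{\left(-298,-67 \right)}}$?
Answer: $- \frac{1}{36751} \approx -2.721 \cdot 10^{-5}$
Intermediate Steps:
$u{\left(o,J \right)} = -22 + J$
$\frac{1}{-36662 + u{\left(-298,-67 \right)}} = \frac{1}{-36662 - 89} = \frac{1}{-36751} = - \frac{1}{36751}$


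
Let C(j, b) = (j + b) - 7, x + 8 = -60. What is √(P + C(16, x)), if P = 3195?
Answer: 56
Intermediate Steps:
x = -68 (x = -8 - 60 = -68)
C(j, b) = -7 + b + j (C(j, b) = (b + j) - 7 = -7 + b + j)
√(P + C(16, x)) = √(3195 + (-7 - 68 + 16)) = √(3195 - 59) = √3136 = 56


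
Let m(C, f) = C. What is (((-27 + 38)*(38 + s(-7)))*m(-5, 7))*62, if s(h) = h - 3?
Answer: -95480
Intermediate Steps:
s(h) = -3 + h
(((-27 + 38)*(38 + s(-7)))*m(-5, 7))*62 = (((-27 + 38)*(38 + (-3 - 7)))*(-5))*62 = ((11*(38 - 10))*(-5))*62 = ((11*28)*(-5))*62 = (308*(-5))*62 = -1540*62 = -95480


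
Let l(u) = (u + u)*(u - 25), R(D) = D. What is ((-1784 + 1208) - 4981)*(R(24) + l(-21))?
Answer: -10869492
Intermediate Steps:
l(u) = 2*u*(-25 + u) (l(u) = (2*u)*(-25 + u) = 2*u*(-25 + u))
((-1784 + 1208) - 4981)*(R(24) + l(-21)) = ((-1784 + 1208) - 4981)*(24 + 2*(-21)*(-25 - 21)) = (-576 - 4981)*(24 + 2*(-21)*(-46)) = -5557*(24 + 1932) = -5557*1956 = -10869492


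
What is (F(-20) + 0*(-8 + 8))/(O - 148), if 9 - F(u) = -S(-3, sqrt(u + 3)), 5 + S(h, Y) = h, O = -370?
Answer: -1/518 ≈ -0.0019305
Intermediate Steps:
S(h, Y) = -5 + h
F(u) = 1 (F(u) = 9 - (-1)*(-5 - 3) = 9 - (-1)*(-8) = 9 - 1*8 = 9 - 8 = 1)
(F(-20) + 0*(-8 + 8))/(O - 148) = (1 + 0*(-8 + 8))/(-370 - 148) = (1 + 0*0)/(-518) = (1 + 0)*(-1/518) = 1*(-1/518) = -1/518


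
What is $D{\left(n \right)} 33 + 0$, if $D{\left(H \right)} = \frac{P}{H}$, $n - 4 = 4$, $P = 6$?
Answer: $\frac{99}{4} \approx 24.75$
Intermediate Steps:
$n = 8$ ($n = 4 + 4 = 8$)
$D{\left(H \right)} = \frac{6}{H}$
$D{\left(n \right)} 33 + 0 = \frac{6}{8} \cdot 33 + 0 = 6 \cdot \frac{1}{8} \cdot 33 + 0 = \frac{3}{4} \cdot 33 + 0 = \frac{99}{4} + 0 = \frac{99}{4}$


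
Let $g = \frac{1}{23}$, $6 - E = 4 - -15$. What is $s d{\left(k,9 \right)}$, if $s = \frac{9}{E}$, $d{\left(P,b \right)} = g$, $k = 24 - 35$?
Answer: $- \frac{9}{299} \approx -0.0301$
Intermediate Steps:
$k = -11$ ($k = 24 - 35 = -11$)
$E = -13$ ($E = 6 - \left(4 - -15\right) = 6 - \left(4 + 15\right) = 6 - 19 = -13$)
$g = \frac{1}{23} \approx 0.043478$
$d{\left(P,b \right)} = \frac{1}{23}$
$s = - \frac{9}{13}$ ($s = \frac{9}{-13} = 9 \left(- \frac{1}{13}\right) = - \frac{9}{13} \approx -0.69231$)
$s d{\left(k,9 \right)} = \left(- \frac{9}{13}\right) \frac{1}{23} = - \frac{9}{299}$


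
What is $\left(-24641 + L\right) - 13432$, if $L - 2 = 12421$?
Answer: $-25650$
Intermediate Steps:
$L = 12423$ ($L = 2 + 12421 = 12423$)
$\left(-24641 + L\right) - 13432 = \left(-24641 + 12423\right) - 13432 = -12218 - 13432 = -25650$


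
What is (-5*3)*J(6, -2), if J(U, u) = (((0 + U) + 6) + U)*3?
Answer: -810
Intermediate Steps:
J(U, u) = 18 + 6*U (J(U, u) = ((U + 6) + U)*3 = ((6 + U) + U)*3 = (6 + 2*U)*3 = 18 + 6*U)
(-5*3)*J(6, -2) = (-5*3)*(18 + 6*6) = -15*(18 + 36) = -15*54 = -810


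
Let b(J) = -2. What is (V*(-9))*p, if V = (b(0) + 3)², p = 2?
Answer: -18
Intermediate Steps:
V = 1 (V = (-2 + 3)² = 1² = 1)
(V*(-9))*p = (1*(-9))*2 = -9*2 = -18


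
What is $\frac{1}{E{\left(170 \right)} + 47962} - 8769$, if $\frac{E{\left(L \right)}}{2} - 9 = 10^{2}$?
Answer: $- \frac{422490419}{48180} \approx -8769.0$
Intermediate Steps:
$E{\left(L \right)} = 218$ ($E{\left(L \right)} = 18 + 2 \cdot 10^{2} = 18 + 2 \cdot 100 = 18 + 200 = 218$)
$\frac{1}{E{\left(170 \right)} + 47962} - 8769 = \frac{1}{218 + 47962} - 8769 = \frac{1}{48180} - 8769 = - \frac{422490419}{48180}$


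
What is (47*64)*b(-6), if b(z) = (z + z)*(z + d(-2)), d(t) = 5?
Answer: 36096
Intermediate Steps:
b(z) = 2*z*(5 + z) (b(z) = (z + z)*(z + 5) = (2*z)*(5 + z) = 2*z*(5 + z))
(47*64)*b(-6) = (47*64)*(2*(-6)*(5 - 6)) = 3008*(2*(-6)*(-1)) = 3008*12 = 36096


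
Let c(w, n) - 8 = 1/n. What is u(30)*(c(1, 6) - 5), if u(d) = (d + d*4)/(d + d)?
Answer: 95/12 ≈ 7.9167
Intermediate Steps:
u(d) = 5/2 (u(d) = (d + 4*d)/((2*d)) = (5*d)*(1/(2*d)) = 5/2)
c(w, n) = 8 + 1/n
u(30)*(c(1, 6) - 5) = 5*((8 + 1/6) - 5)/2 = 5*((8 + ⅙) - 5)/2 = 5*(49/6 - 5)/2 = (5/2)*(19/6) = 95/12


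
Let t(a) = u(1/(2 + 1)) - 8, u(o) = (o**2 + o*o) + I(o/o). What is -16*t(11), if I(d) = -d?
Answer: 1264/9 ≈ 140.44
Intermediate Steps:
u(o) = -1 + 2*o**2 (u(o) = (o**2 + o*o) - o/o = (o**2 + o**2) - 1*1 = 2*o**2 - 1 = -1 + 2*o**2)
t(a) = -79/9 (t(a) = (-1 + 2*(1/(2 + 1))**2) - 8 = (-1 + 2*(1/3)**2) - 8 = (-1 + 2*(1/9)) - 8 = (-1 + 2/9) - 8 = -7/9 - 8 = -79/9)
-16*t(11) = -16*(-79/9) = 1264/9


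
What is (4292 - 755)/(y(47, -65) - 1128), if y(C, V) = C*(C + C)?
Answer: 3537/3290 ≈ 1.0751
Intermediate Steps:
y(C, V) = 2*C² (y(C, V) = C*(2*C) = 2*C²)
(4292 - 755)/(y(47, -65) - 1128) = (4292 - 755)/(2*47² - 1128) = 3537/(2*2209 - 1128) = 3537/(4418 - 1128) = 3537/3290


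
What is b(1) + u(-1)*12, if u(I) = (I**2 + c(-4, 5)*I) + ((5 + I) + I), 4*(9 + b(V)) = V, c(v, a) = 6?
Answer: -131/4 ≈ -32.750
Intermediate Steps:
b(V) = -9 + V/4
u(I) = 5 + I**2 + 8*I (u(I) = (I**2 + 6*I) + ((5 + I) + I) = (I**2 + 6*I) + (5 + 2*I) = 5 + I**2 + 8*I)
b(1) + u(-1)*12 = (-9 + (1/4)*1) + (5 + (-1)**2 + 8*(-1))*12 = (-9 + 1/4) + (5 + 1 - 8)*12 = -35/4 - 2*12 = -35/4 - 24 = -131/4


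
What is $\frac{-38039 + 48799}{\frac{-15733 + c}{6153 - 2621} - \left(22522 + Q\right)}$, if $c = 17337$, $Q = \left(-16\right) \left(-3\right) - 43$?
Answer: $- \frac{475054}{994547} \approx -0.47766$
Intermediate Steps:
$Q = 5$ ($Q = 48 - 43 = 5$)
$\frac{-38039 + 48799}{\frac{-15733 + c}{6153 - 2621} - \left(22522 + Q\right)} = \frac{-38039 + 48799}{\frac{-15733 + 17337}{6153 - 2621} - 22527} = \frac{10760}{\frac{1604}{3532} - 22527} = \frac{10760}{1604 \cdot \frac{1}{3532} - 22527} = \frac{10760}{\frac{401}{883} - 22527} = \frac{10760}{- \frac{19890940}{883}} = 10760 \left(- \frac{883}{19890940}\right) = - \frac{475054}{994547}$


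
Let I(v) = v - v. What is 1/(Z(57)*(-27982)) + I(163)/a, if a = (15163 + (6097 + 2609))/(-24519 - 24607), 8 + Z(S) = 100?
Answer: -1/2574344 ≈ -3.8845e-7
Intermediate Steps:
Z(S) = 92 (Z(S) = -8 + 100 = 92)
I(v) = 0
a = -23869/49126 (a = (15163 + 8706)/(-49126) = 23869*(-1/49126) = -23869/49126 ≈ -0.48587)
1/(Z(57)*(-27982)) + I(163)/a = 1/(92*(-27982)) + 0/(-23869/49126) = (1/92)*(-1/27982) + 0*(-49126/23869) = -1/2574344 + 0 = -1/2574344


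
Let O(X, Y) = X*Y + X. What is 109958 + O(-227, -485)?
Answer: 219826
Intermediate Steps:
O(X, Y) = X + X*Y
109958 + O(-227, -485) = 109958 - 227*(1 - 485) = 109958 - 227*(-484) = 109958 + 109868 = 219826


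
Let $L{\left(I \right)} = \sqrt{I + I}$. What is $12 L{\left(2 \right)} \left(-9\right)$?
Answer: $-216$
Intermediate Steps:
$L{\left(I \right)} = \sqrt{2} \sqrt{I}$ ($L{\left(I \right)} = \sqrt{2 I} = \sqrt{2} \sqrt{I}$)
$12 L{\left(2 \right)} \left(-9\right) = 12 \sqrt{2} \sqrt{2} \left(-9\right) = 12 \cdot 2 \left(-9\right) = 24 \left(-9\right) = -216$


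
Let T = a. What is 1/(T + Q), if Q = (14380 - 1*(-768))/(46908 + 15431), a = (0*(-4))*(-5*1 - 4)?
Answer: 62339/15148 ≈ 4.1153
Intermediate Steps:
a = 0 (a = 0*(-5 - 4) = 0*(-9) = 0)
T = 0
Q = 15148/62339 (Q = (14380 + 768)/62339 = 15148*(1/62339) = 15148/62339 ≈ 0.24299)
1/(T + Q) = 1/(0 + 15148/62339) = 1/(15148/62339) = 62339/15148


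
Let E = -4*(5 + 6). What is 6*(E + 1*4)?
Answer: -240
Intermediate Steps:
E = -44 (E = -4*11 = -44)
6*(E + 1*4) = 6*(-44 + 1*4) = 6*(-44 + 4) = 6*(-40) = -240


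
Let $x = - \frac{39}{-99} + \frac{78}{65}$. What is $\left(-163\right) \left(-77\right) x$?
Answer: $\frac{300083}{15} \approx 20006.0$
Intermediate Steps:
$x = \frac{263}{165}$ ($x = \left(-39\right) \left(- \frac{1}{99}\right) + 78 \cdot \frac{1}{65} = \frac{13}{33} + \frac{6}{5} = \frac{263}{165} \approx 1.5939$)
$\left(-163\right) \left(-77\right) x = \left(-163\right) \left(-77\right) \frac{263}{165} = 12551 \cdot \frac{263}{165} = \frac{300083}{15}$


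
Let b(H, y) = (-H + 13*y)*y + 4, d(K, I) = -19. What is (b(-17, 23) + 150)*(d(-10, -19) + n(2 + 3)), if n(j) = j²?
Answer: 44532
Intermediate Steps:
b(H, y) = 4 + y*(-H + 13*y) (b(H, y) = y*(-H + 13*y) + 4 = 4 + y*(-H + 13*y))
(b(-17, 23) + 150)*(d(-10, -19) + n(2 + 3)) = ((4 + 13*23² - 1*(-17)*23) + 150)*(-19 + (2 + 3)²) = ((4 + 13*529 + 391) + 150)*(-19 + 5²) = ((4 + 6877 + 391) + 150)*(-19 + 25) = (7272 + 150)*6 = 7422*6 = 44532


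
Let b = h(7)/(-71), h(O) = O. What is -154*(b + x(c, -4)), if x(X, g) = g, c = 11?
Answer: 44814/71 ≈ 631.18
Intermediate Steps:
b = -7/71 (b = 7/(-71) = 7*(-1/71) = -7/71 ≈ -0.098592)
-154*(b + x(c, -4)) = -154*(-7/71 - 4) = -154*(-291/71) = 44814/71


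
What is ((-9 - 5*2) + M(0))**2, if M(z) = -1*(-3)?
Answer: 256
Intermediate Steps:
M(z) = 3
((-9 - 5*2) + M(0))**2 = ((-9 - 5*2) + 3)**2 = ((-9 - 1*10) + 3)**2 = ((-9 - 10) + 3)**2 = (-19 + 3)**2 = (-16)**2 = 256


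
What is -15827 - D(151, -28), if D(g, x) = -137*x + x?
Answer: -19635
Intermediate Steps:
D(g, x) = -136*x
-15827 - D(151, -28) = -15827 - (-136)*(-28) = -15827 - 1*3808 = -15827 - 3808 = -19635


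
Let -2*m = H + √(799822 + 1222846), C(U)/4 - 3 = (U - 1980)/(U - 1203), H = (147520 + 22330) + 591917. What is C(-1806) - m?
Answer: 764086469/2006 + √505667 ≈ 3.8161e+5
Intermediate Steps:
H = 761767 (H = 169850 + 591917 = 761767)
C(U) = 12 + 4*(-1980 + U)/(-1203 + U) (C(U) = 12 + 4*((U - 1980)/(U - 1203)) = 12 + 4*((-1980 + U)/(-1203 + U)) = 12 + 4*(-1980 + U)/(-1203 + U))
m = -761767/2 - √505667 (m = -(761767 + √(799822 + 1222846))/2 = -(761767 + √2022668)/2 = -(761767 + 2*√505667)/2 = -761767/2 - √505667 ≈ -3.8159e+5)
C(-1806) - m = 4*(-5589 + 4*(-1806))/(-1203 - 1806) - (-761767/2 - √505667) = 4*(-5589 - 7224)/(-3009) + (761767/2 + √505667) = 4*(-1/3009)*(-12813) + (761767/2 + √505667) = 17084/1003 + (761767/2 + √505667) = 764086469/2006 + √505667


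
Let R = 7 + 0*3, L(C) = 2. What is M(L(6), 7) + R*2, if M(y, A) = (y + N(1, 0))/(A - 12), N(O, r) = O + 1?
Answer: 66/5 ≈ 13.200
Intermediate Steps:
N(O, r) = 1 + O
R = 7 (R = 7 + 0 = 7)
M(y, A) = (2 + y)/(-12 + A) (M(y, A) = (y + (1 + 1))/(A - 12) = (y + 2)/(-12 + A) = (2 + y)/(-12 + A))
M(L(6), 7) + R*2 = (2 + 2)/(-12 + 7) + 7*2 = 4/(-5) + 14 = -⅕*4 + 14 = -⅘ + 14 = 66/5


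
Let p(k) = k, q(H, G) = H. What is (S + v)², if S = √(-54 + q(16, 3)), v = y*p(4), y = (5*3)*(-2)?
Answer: (120 - I*√38)² ≈ 14362.0 - 1479.5*I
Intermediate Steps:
y = -30 (y = 15*(-2) = -30)
v = -120 (v = -30*4 = -120)
S = I*√38 (S = √(-54 + 16) = √(-38) = I*√38 ≈ 6.1644*I)
(S + v)² = (I*√38 - 120)² = (-120 + I*√38)²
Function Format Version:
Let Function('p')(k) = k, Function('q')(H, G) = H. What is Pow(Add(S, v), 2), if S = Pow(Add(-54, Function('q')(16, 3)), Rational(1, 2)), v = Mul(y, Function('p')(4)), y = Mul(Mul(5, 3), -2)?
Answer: Pow(Add(120, Mul(-1, I, Pow(38, Rational(1, 2)))), 2) ≈ Add(14362., Mul(-1479.5, I))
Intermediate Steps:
y = -30 (y = Mul(15, -2) = -30)
v = -120 (v = Mul(-30, 4) = -120)
S = Mul(I, Pow(38, Rational(1, 2))) (S = Pow(Add(-54, 16), Rational(1, 2)) = Pow(-38, Rational(1, 2)) = Mul(I, Pow(38, Rational(1, 2))) ≈ Mul(6.1644, I))
Pow(Add(S, v), 2) = Pow(Add(Mul(I, Pow(38, Rational(1, 2))), -120), 2) = Pow(Add(-120, Mul(I, Pow(38, Rational(1, 2)))), 2)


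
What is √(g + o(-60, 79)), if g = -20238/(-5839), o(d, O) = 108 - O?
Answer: √1106893391/5839 ≈ 5.6979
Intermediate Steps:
g = 20238/5839 (g = -20238*(-1/5839) = 20238/5839 ≈ 3.4660)
√(g + o(-60, 79)) = √(20238/5839 + (108 - 1*79)) = √(20238/5839 + (108 - 79)) = √(20238/5839 + 29) = √(189569/5839) = √1106893391/5839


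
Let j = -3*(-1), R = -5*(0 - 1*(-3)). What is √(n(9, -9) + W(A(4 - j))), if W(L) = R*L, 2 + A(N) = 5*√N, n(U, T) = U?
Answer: 6*I ≈ 6.0*I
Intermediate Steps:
R = -15 (R = -5*(0 + 3) = -5*3 = -15)
j = 3
A(N) = -2 + 5*√N
W(L) = -15*L
√(n(9, -9) + W(A(4 - j))) = √(9 - 15*(-2 + 5*√(4 - 1*3))) = √(9 - 15*(-2 + 5*√(4 - 3))) = √(9 - 15*(-2 + 5*√1)) = √(9 - 15*(-2 + 5*1)) = √(9 - 15*(-2 + 5)) = √(9 - 15*3) = √(9 - 45) = √(-36) = 6*I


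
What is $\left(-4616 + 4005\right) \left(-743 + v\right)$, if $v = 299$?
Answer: $271284$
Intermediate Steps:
$\left(-4616 + 4005\right) \left(-743 + v\right) = \left(-4616 + 4005\right) \left(-743 + 299\right) = \left(-611\right) \left(-444\right) = 271284$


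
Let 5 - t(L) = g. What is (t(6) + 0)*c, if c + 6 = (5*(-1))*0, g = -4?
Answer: -54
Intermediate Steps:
t(L) = 9 (t(L) = 5 - 1*(-4) = 5 + 4 = 9)
c = -6 (c = -6 + (5*(-1))*0 = -6 - 5*0 = -6 + 0 = -6)
(t(6) + 0)*c = (9 + 0)*(-6) = 9*(-6) = -54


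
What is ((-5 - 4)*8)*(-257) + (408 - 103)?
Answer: 18809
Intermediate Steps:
((-5 - 4)*8)*(-257) + (408 - 103) = -9*8*(-257) + 305 = -72*(-257) + 305 = 18504 + 305 = 18809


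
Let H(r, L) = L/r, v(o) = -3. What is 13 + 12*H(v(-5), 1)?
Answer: 9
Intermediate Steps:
H(r, L) = L/r
13 + 12*H(v(-5), 1) = 13 + 12*(1/(-3)) = 13 + 12*(1*(-⅓)) = 13 + 12*(-⅓) = 13 - 4 = 9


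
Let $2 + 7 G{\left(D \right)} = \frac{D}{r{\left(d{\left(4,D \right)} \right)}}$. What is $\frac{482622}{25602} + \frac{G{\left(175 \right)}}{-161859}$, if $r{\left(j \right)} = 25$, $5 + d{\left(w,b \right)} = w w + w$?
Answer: $\frac{91136145346}{4834566471} \approx 18.851$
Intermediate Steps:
$d{\left(w,b \right)} = -5 + w + w^{2}$ ($d{\left(w,b \right)} = -5 + \left(w w + w\right) = -5 + \left(w^{2} + w\right) = -5 + \left(w + w^{2}\right) = -5 + w + w^{2}$)
$G{\left(D \right)} = - \frac{2}{7} + \frac{D}{175}$ ($G{\left(D \right)} = - \frac{2}{7} + \frac{D \frac{1}{25}}{7} = - \frac{2}{7} + \frac{\frac{1}{25} D}{7} = - \frac{2}{7} + \frac{D}{175}$)
$\frac{482622}{25602} + \frac{G{\left(175 \right)}}{-161859} = \frac{482622}{25602} + \frac{- \frac{2}{7} + \frac{1}{175} \cdot 175}{-161859} = 482622 \cdot \frac{1}{25602} + \left(- \frac{2}{7} + 1\right) \left(- \frac{1}{161859}\right) = \frac{80437}{4267} + \frac{5}{7} \left(- \frac{1}{161859}\right) = \frac{80437}{4267} - \frac{5}{1133013} = \frac{91136145346}{4834566471}$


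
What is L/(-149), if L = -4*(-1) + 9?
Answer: -13/149 ≈ -0.087248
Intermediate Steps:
L = 13 (L = 4 + 9 = 13)
L/(-149) = 13/(-149) = 13*(-1/149) = -13/149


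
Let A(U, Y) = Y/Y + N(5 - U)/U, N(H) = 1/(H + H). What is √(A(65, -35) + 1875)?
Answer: √1141358322/780 ≈ 43.313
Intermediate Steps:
N(H) = 1/(2*H)
A(U, Y) = 1 + 1/(2*U*(5 - U)) (A(U, Y) = Y/Y + (1/(2*(5 - U)))/U = 1 + 1/(2*U*(5 - U)))
√(A(65, -35) + 1875) = √((-½ + 65*(-5 + 65))/(65*(-5 + 65)) + 1875) = √((1/65)*(-½ + 65*60)/60 + 1875) = √((1/65)*(1/60)*(-½ + 3900) + 1875) = √((1/65)*(1/60)*(7799/2) + 1875) = √(7799/7800 + 1875) = √(14632799/7800) = √1141358322/780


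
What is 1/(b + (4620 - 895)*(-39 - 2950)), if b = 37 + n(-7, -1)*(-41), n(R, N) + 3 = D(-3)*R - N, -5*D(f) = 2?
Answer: -5/55670104 ≈ -8.9815e-8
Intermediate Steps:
D(f) = -⅖ (D(f) = -⅕*2 = -⅖)
n(R, N) = -3 - N - 2*R/5 (n(R, N) = -3 + (-2*R/5 - N) = -3 + (-N - 2*R/5) = -3 - N - 2*R/5)
b = 21/5 (b = 37 + (-3 - 1*(-1) - ⅖*(-7))*(-41) = 37 + (-3 + 1 + 14/5)*(-41) = 37 + (⅘)*(-41) = 37 - 164/5 = 21/5 ≈ 4.2000)
1/(b + (4620 - 895)*(-39 - 2950)) = 1/(21/5 + (4620 - 895)*(-39 - 2950)) = 1/(21/5 + 3725*(-2989)) = 1/(21/5 - 11134025) = 1/(-55670104/5) = -5/55670104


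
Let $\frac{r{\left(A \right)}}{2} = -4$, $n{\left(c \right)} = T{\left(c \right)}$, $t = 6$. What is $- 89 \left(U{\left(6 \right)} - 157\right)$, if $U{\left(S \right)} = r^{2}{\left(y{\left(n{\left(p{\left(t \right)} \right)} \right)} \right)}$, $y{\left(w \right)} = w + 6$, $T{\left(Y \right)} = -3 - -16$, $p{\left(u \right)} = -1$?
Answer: $8277$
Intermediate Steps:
$T{\left(Y \right)} = 13$ ($T{\left(Y \right)} = -3 + 16 = 13$)
$n{\left(c \right)} = 13$
$y{\left(w \right)} = 6 + w$
$r{\left(A \right)} = -8$ ($r{\left(A \right)} = 2 \left(-4\right) = -8$)
$U{\left(S \right)} = 64$ ($U{\left(S \right)} = \left(-8\right)^{2} = 64$)
$- 89 \left(U{\left(6 \right)} - 157\right) = - 89 \left(64 - 157\right) = \left(-89\right) \left(-93\right) = 8277$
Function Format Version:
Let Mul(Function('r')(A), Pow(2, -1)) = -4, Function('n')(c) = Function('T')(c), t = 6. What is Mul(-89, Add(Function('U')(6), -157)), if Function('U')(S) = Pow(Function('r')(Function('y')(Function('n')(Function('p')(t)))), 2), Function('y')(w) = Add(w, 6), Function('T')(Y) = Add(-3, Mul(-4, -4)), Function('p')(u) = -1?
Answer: 8277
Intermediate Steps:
Function('T')(Y) = 13 (Function('T')(Y) = Add(-3, 16) = 13)
Function('n')(c) = 13
Function('y')(w) = Add(6, w)
Function('r')(A) = -8 (Function('r')(A) = Mul(2, -4) = -8)
Function('U')(S) = 64 (Function('U')(S) = Pow(-8, 2) = 64)
Mul(-89, Add(Function('U')(6), -157)) = Mul(-89, Add(64, -157)) = Mul(-89, -93) = 8277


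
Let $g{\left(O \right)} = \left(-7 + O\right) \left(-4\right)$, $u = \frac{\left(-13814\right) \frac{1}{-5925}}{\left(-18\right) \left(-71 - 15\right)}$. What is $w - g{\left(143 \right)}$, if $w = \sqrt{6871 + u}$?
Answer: $544 + \frac{\sqrt{642238233634374}}{305730} \approx 626.89$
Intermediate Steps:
$u = \frac{6907}{4585950}$ ($u = \frac{\left(-13814\right) \left(- \frac{1}{5925}\right)}{\left(-18\right) \left(-86\right)} = \frac{13814}{5925 \cdot 1548} = \frac{13814}{5925} \cdot \frac{1}{1548} = \frac{6907}{4585950} \approx 0.0015061$)
$g{\left(O \right)} = 28 - 4 O$
$w = \frac{\sqrt{642238233634374}}{305730}$ ($w = \sqrt{6871 + \frac{6907}{4585950}} = \sqrt{\frac{31510069357}{4585950}} = \frac{\sqrt{642238233634374}}{305730} \approx 82.891$)
$w - g{\left(143 \right)} = \frac{\sqrt{642238233634374}}{305730} - \left(28 - 572\right) = \frac{\sqrt{642238233634374}}{305730} - -544 = \frac{\sqrt{642238233634374}}{305730} + 544 = 544 + \frac{\sqrt{642238233634374}}{305730}$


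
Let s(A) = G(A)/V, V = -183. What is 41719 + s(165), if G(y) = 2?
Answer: 7634575/183 ≈ 41719.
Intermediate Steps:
s(A) = -2/183 (s(A) = 2/(-183) = 2*(-1/183) = -2/183)
41719 + s(165) = 41719 - 2/183 = 7634575/183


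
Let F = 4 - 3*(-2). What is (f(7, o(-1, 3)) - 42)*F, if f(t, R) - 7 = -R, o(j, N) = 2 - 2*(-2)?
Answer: -410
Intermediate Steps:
o(j, N) = 6 (o(j, N) = 2 + 4 = 6)
f(t, R) = 7 - R
F = 10 (F = 4 + 6 = 10)
(f(7, o(-1, 3)) - 42)*F = ((7 - 1*6) - 42)*10 = ((7 - 6) - 42)*10 = (1 - 42)*10 = -41*10 = -410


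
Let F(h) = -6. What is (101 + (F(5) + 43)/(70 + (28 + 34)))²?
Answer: 178730161/17424 ≈ 10258.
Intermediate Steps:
(101 + (F(5) + 43)/(70 + (28 + 34)))² = (101 + (-6 + 43)/(70 + (28 + 34)))² = (101 + 37/(70 + 62))² = (101 + 37/132)² = (13369/132)² = 178730161/17424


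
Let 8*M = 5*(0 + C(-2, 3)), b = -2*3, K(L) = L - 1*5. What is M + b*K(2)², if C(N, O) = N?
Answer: -221/4 ≈ -55.250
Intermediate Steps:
K(L) = -5 + L (K(L) = L - 5 = -5 + L)
b = -6
M = -5/4 (M = (5*(0 - 2))/8 = (5*(-2))/8 = (⅛)*(-10) = -5/4 ≈ -1.2500)
M + b*K(2)² = -5/4 - 6*(-5 + 2)² = -5/4 - 6*(-3)² = -5/4 - 6*9 = -5/4 - 54 = -221/4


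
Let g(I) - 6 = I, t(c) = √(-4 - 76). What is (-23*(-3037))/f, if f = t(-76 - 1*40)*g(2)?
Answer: -69851*I*√5/160 ≈ -976.2*I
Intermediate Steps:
t(c) = 4*I*√5 (t(c) = √(-80) = 4*I*√5)
g(I) = 6 + I
f = 32*I*√5 (f = (4*I*√5)*(6 + 2) = (4*I*√5)*8 = 32*I*√5 ≈ 71.554*I)
(-23*(-3037))/f = (-23*(-3037))/((32*I*√5)) = 69851*(-I*√5/160) = -69851*I*√5/160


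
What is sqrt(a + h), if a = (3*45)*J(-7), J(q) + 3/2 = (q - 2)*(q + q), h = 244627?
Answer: sqrt(1045738)/2 ≈ 511.31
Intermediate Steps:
J(q) = -3/2 + 2*q*(-2 + q) (J(q) = -3/2 + (q - 2)*(q + q) = -3/2 + (-2 + q)*(2*q) = -3/2 + 2*q*(-2 + q))
a = 33615/2 (a = (3*45)*(-3/2 - 4*(-7) + 2*(-7)**2) = 135*(-3/2 + 28 + 2*49) = 135*(-3/2 + 28 + 98) = 135*(249/2) = 33615/2 ≈ 16808.)
sqrt(a + h) = sqrt(33615/2 + 244627) = sqrt(522869/2) = sqrt(1045738)/2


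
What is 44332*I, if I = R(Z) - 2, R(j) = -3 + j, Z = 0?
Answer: -221660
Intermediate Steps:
I = -5 (I = (-3 + 0) - 2 = -3 - 2 = -5)
44332*I = 44332*(-5) = -221660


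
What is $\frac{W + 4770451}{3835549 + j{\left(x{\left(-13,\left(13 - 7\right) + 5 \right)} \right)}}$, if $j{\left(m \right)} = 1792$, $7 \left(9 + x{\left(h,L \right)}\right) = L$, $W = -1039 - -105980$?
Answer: $\frac{4875392}{3837341} \approx 1.2705$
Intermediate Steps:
$W = 104941$ ($W = -1039 + 105980 = 104941$)
$x{\left(h,L \right)} = -9 + \frac{L}{7}$
$\frac{W + 4770451}{3835549 + j{\left(x{\left(-13,\left(13 - 7\right) + 5 \right)} \right)}} = \frac{104941 + 4770451}{3835549 + 1792} = \frac{4875392}{3837341}$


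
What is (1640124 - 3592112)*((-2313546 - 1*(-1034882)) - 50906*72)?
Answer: 9650425665248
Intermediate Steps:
(1640124 - 3592112)*((-2313546 - 1*(-1034882)) - 50906*72) = -1951988*((-2313546 + 1034882) - 3665232) = -1951988*(-1278664 - 3665232) = -1951988*(-4943896) = 9650425665248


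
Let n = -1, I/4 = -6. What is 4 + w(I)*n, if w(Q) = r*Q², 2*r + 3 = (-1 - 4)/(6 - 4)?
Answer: 1588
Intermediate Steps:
I = -24 (I = 4*(-6) = -24)
r = -11/4 (r = -3/2 + ((-1 - 4)/(6 - 4))/2 = -3/2 + (-5/2)/2 = -3/2 + (-5*½)/2 = -3/2 + (½)*(-5/2) = -3/2 - 5/4 = -11/4 ≈ -2.7500)
w(Q) = -11*Q²/4
4 + w(I)*n = 4 - 11/4*(-24)²*(-1) = 4 - 11/4*576*(-1) = 4 - 1584*(-1) = 4 + 1584 = 1588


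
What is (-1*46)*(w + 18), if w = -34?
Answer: 736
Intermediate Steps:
(-1*46)*(w + 18) = (-1*46)*(-34 + 18) = -46*(-16) = 736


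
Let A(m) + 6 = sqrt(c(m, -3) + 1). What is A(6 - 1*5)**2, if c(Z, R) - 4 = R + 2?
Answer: 16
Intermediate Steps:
c(Z, R) = 6 + R (c(Z, R) = 4 + (R + 2) = 4 + (2 + R) = 6 + R)
A(m) = -4 (A(m) = -6 + sqrt((6 - 3) + 1) = -6 + sqrt(3 + 1) = -6 + sqrt(4) = -6 + 2 = -4)
A(6 - 1*5)**2 = (-4)**2 = 16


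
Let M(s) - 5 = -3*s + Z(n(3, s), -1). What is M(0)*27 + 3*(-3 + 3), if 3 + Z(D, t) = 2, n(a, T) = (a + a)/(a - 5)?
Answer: 108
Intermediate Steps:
n(a, T) = 2*a/(-5 + a) (n(a, T) = (2*a)/(-5 + a) = 2*a/(-5 + a))
Z(D, t) = -1 (Z(D, t) = -3 + 2 = -1)
M(s) = 4 - 3*s (M(s) = 5 + (-3*s - 1) = 5 + (-1 - 3*s) = 4 - 3*s)
M(0)*27 + 3*(-3 + 3) = (4 - 3*0)*27 + 3*(-3 + 3) = (4 + 0)*27 + 3*0 = 4*27 + 0 = 108 + 0 = 108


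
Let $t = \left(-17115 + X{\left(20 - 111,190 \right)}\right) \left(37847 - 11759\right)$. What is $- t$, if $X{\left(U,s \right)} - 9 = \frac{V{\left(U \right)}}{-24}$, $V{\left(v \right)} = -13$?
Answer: $446247197$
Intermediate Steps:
$X{\left(U,s \right)} = \frac{229}{24}$ ($X{\left(U,s \right)} = 9 - \frac{13}{-24} = 9 - - \frac{13}{24} = 9 + \frac{13}{24} = \frac{229}{24}$)
$t = -446247197$ ($t = \left(-17115 + \frac{229}{24}\right) \left(37847 - 11759\right) = \left(- \frac{410531}{24}\right) 26088 = -446247197$)
$- t = \left(-1\right) \left(-446247197\right) = 446247197$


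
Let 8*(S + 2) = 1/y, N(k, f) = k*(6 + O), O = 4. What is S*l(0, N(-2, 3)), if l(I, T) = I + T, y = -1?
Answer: 85/2 ≈ 42.500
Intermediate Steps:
N(k, f) = 10*k (N(k, f) = k*(6 + 4) = k*10 = 10*k)
S = -17/8 (S = -2 + (⅛)/(-1) = -2 + (⅛)*(-1) = -2 - ⅛ = -17/8 ≈ -2.1250)
S*l(0, N(-2, 3)) = -17*(0 + 10*(-2))/8 = -17*(0 - 20)/8 = -17/8*(-20) = 85/2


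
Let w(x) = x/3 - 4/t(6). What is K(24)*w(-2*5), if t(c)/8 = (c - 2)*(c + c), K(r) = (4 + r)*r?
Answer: -2247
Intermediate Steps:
K(r) = r*(4 + r)
t(c) = 16*c*(-2 + c) (t(c) = 8*((c - 2)*(c + c)) = 8*((-2 + c)*(2*c)) = 8*(2*c*(-2 + c)) = 16*c*(-2 + c))
w(x) = -1/96 + x/3 (w(x) = x/3 - 4*1/(96*(-2 + 6)) = x*(⅓) - 4/(16*6*4) = x/3 - 4/384 = x/3 - 4*1/384 = x/3 - 1/96 = -1/96 + x/3)
K(24)*w(-2*5) = (24*(4 + 24))*(-1/96 + (-2*5)/3) = (24*28)*(-1/96 + (⅓)*(-10)) = 672*(-1/96 - 10/3) = 672*(-107/32) = -2247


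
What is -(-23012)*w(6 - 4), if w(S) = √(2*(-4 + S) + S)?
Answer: 23012*I*√2 ≈ 32544.0*I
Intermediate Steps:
w(S) = √(-8 + 3*S) (w(S) = √((-8 + 2*S) + S) = √(-8 + 3*S))
-(-23012)*w(6 - 4) = -(-23012)*√(-8 + 3*(6 - 4)) = -(-23012)*√(-8 + 3*2) = -(-23012)*√(-8 + 6) = -(-23012)*√(-2) = -(-23012)*I*√2 = 23012*I*√2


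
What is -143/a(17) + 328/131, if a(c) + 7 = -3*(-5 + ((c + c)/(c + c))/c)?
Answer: -274837/17423 ≈ -15.774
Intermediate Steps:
a(c) = 8 - 3/c (a(c) = -7 - 3*(-5 + ((c + c)/(c + c))/c) = -7 - 3*(-5 + ((2*c)/((2*c)))/c) = -7 - 3*(-5 + ((2*c)*(1/(2*c)))/c) = -7 - 3*(-5 + 1/c) = -7 + (15 - 3/c) = 8 - 3/c)
-143/a(17) + 328/131 = -143/(8 - 3/17) + 328/131 = -143/133/17 + 328/131 = -143*17/133 + 328/131 = -2431/133 + 328/131 = -274837/17423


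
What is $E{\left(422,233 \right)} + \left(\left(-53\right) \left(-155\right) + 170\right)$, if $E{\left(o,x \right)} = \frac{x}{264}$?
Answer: $\frac{2213873}{264} \approx 8385.9$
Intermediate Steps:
$E{\left(o,x \right)} = \frac{x}{264}$ ($E{\left(o,x \right)} = x \frac{1}{264} = \frac{x}{264}$)
$E{\left(422,233 \right)} + \left(\left(-53\right) \left(-155\right) + 170\right) = \frac{1}{264} \cdot 233 + \left(\left(-53\right) \left(-155\right) + 170\right) = \frac{233}{264} + \left(8215 + 170\right) = \frac{233}{264} + 8385 = \frac{2213873}{264}$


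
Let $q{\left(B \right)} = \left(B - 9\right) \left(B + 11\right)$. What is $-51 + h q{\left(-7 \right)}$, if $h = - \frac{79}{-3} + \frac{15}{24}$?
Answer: $- \frac{5329}{3} \approx -1776.3$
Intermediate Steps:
$h = \frac{647}{24}$ ($h = \left(-79\right) \left(- \frac{1}{3}\right) + 15 \cdot \frac{1}{24} = \frac{79}{3} + \frac{5}{8} = \frac{647}{24} \approx 26.958$)
$q{\left(B \right)} = \left(-9 + B\right) \left(11 + B\right)$
$-51 + h q{\left(-7 \right)} = -51 + \frac{647 \left(-99 + \left(-7\right)^{2} + 2 \left(-7\right)\right)}{24} = -51 + \frac{647 \left(-99 + 49 - 14\right)}{24} = -51 + \frac{647}{24} \left(-64\right) = -51 - \frac{5176}{3} = - \frac{5329}{3}$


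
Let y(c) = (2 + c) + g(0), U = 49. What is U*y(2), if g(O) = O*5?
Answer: 196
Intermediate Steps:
g(O) = 5*O
y(c) = 2 + c (y(c) = (2 + c) + 5*0 = (2 + c) + 0 = 2 + c)
U*y(2) = 49*(2 + 2) = 49*4 = 196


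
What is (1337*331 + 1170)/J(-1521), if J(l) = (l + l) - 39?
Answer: -443717/3081 ≈ -144.02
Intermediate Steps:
J(l) = -39 + 2*l (J(l) = 2*l - 39 = -39 + 2*l)
(1337*331 + 1170)/J(-1521) = (1337*331 + 1170)/(-39 + 2*(-1521)) = (442547 + 1170)/(-39 - 3042) = 443717/(-3081) = 443717*(-1/3081) = -443717/3081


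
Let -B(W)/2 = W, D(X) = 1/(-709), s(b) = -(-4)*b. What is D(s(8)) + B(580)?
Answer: -822441/709 ≈ -1160.0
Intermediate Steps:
s(b) = 4*b
D(X) = -1/709
B(W) = -2*W
D(s(8)) + B(580) = -1/709 - 2*580 = -1/709 - 1160 = -822441/709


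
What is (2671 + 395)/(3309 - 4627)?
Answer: -1533/659 ≈ -2.3263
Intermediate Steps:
(2671 + 395)/(3309 - 4627) = 3066/(-1318) = 3066*(-1/1318) = -1533/659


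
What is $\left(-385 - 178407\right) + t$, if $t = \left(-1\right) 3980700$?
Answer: $-4159492$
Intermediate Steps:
$t = -3980700$
$\left(-385 - 178407\right) + t = \left(-385 - 178407\right) - 3980700 = -178792 - 3980700 = -4159492$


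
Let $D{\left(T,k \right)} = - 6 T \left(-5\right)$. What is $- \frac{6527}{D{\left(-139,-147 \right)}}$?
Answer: $\frac{6527}{4170} \approx 1.5652$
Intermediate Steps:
$D{\left(T,k \right)} = 30 T$
$- \frac{6527}{D{\left(-139,-147 \right)}} = - \frac{6527}{30 \left(-139\right)} = - \frac{6527}{-4170} = \left(-6527\right) \left(- \frac{1}{4170}\right) = \frac{6527}{4170}$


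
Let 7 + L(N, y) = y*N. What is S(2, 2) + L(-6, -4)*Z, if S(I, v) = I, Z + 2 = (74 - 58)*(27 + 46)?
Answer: 19824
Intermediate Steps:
Z = 1166 (Z = -2 + (74 - 58)*(27 + 46) = -2 + 16*73 = -2 + 1168 = 1166)
L(N, y) = -7 + N*y (L(N, y) = -7 + y*N = -7 + N*y)
S(2, 2) + L(-6, -4)*Z = 2 + (-7 - 6*(-4))*1166 = 2 + (-7 + 24)*1166 = 2 + 17*1166 = 2 + 19822 = 19824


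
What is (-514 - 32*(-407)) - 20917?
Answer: -8407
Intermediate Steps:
(-514 - 32*(-407)) - 20917 = (-514 + 13024) - 20917 = 12510 - 20917 = -8407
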